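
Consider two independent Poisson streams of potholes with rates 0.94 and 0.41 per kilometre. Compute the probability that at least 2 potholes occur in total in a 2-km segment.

0.7513

Independent Poisson processes superpose: combined rate λ = 0.94 + 0.41 = 1.35 per kilometre.
Over the interval, μ = 1.35 × 2 = 2.7 (a 2-km segment = 2 kilometres).
P(N ≥ 2) = 1 − P(N ≤ 1) ≈ 0.7513.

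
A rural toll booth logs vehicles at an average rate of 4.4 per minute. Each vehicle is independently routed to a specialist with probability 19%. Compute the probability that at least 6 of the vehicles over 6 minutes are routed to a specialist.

0.3868

Thinning: the vehicles that are routed to a specialist themselves form a Poisson process with rate 0.19 × 4.4 = 0.836 per minute.
Over the interval, μ = 0.836 × 6 = 5.016 (6 minutes).
P(N ≥ 6) = 1 − P(N ≤ 5) ≈ 0.3868.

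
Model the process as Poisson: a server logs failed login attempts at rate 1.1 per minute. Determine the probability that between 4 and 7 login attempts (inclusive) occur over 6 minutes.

Over the interval, μ = 1.1 × 6 = 6.6 (6 minutes).
P(4 ≤ N ≤ 7) = Σ_{j=4}^{7} e^(−6.6) · 6.6^j/j! ≈ 0.5529.

0.5529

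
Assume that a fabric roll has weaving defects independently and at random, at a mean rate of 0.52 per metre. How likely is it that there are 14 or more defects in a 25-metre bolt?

0.4270

Over the interval, μ = 0.52 × 25 = 13 (a 25-metre bolt = 25 metres).
P(N ≥ 14) = 1 − P(N ≤ 13) = 1 − Σ_{j=0}^{13} e^(−μ) μ^j/j! ≈ 0.4270.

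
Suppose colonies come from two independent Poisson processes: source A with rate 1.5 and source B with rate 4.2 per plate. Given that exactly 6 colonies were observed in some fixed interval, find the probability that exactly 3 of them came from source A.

0.1458

Given the total, each event is independently from source A with probability p = λ_A/(λ_A+λ_B) = 1.5/5.7 ≈ 0.2632.
So K ~ Binomial(6, 1.5/5.7): P(K = 3) = C(6,3) · (1.5/5.7)^3 · (4.2/5.7)^3 ≈ 0.1458.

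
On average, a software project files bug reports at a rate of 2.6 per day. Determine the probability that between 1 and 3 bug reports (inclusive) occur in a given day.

0.6617

With mean μ = 2.6 per day,
P(1 ≤ N ≤ 3) = Σ_{j=1}^{3} e^(−2.6) · 2.6^j/j! ≈ 0.6617.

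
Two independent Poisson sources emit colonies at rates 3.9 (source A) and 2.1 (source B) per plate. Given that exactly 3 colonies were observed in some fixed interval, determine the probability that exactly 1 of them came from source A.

0.2389

Given the total, each event is independently from source A with probability p = λ_A/(λ_A+λ_B) = 3.9/6 = 0.6500.
So K ~ Binomial(3, 3.9/6): P(K = 1) = C(3,1) · (3.9/6)^1 · (2.1/6)^2 ≈ 0.2389.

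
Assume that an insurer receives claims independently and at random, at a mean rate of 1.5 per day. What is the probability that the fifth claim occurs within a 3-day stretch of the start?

0.4679

Over the interval, μ = 1.5 × 3 = 4.5 (a 3-day stretch = 3 days).
The fifth arrival falls in the interval iff at least 5 events occur there: P(S_5 ≤ t) = P(N ≥ 5) = 1 − P(N ≤ 4) ≈ 0.4679.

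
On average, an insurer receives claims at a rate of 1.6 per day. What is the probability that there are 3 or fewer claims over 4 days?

0.1189

Over the interval, μ = 1.6 × 4 = 6.4 (4 days).
P(N ≤ 3) = Σ_{j=0}^{3} e^(−μ) μ^j/j! ≈ 0.1189.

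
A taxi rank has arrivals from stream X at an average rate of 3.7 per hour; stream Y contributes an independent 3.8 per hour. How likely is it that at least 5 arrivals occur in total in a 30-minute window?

0.3225

Independent Poisson processes superpose: combined rate λ = 3.7 + 3.8 = 7.5 per hour.
Over the interval, μ = 7.5 × 0.5 = 3.75 (a 30-minute window = 0.5 hours).
P(N ≥ 5) = 1 − P(N ≤ 4) ≈ 0.3225.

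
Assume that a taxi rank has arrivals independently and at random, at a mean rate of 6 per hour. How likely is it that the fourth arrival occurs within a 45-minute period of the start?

Over the interval, μ = 6 × 0.75 = 4.5 (a 45-minute period = 0.75 hours).
The fourth arrival falls in the interval iff at least 4 events occur there: P(S_4 ≤ t) = P(N ≥ 4) = 1 − P(N ≤ 3) ≈ 0.6577.

0.6577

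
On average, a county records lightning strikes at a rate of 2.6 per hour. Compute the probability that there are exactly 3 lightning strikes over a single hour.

0.2176

With mean μ = 2.6 per hour,
P(N = 3) = e^(−μ) μ^3/3! = e^(−2.6) · 2.6^3/6 ≈ 0.2176.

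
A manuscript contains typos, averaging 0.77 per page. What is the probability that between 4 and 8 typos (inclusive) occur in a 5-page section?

0.5195

Over the interval, μ = 0.77 × 5 = 3.85 (a 5-page section = 5 pages).
P(4 ≤ N ≤ 8) = Σ_{j=4}^{8} e^(−3.85) · 3.85^j/j! ≈ 0.5195.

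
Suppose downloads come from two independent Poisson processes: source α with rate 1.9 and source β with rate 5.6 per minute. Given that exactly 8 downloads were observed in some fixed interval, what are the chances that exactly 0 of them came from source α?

Given the total, each event is independently from source α with probability p = λ_α/(λ_α+λ_β) = 1.9/7.5 ≈ 0.2533.
So K ~ Binomial(8, 1.9/7.5): P(K = 0) = C(8,0) · (1.9/7.5)^0 · (5.6/7.5)^8 ≈ 0.0966.

0.0966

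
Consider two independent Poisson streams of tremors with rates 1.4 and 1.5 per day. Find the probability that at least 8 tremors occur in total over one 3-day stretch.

0.6398

Independent Poisson processes superpose: combined rate λ = 1.4 + 1.5 = 2.9 per day.
Over the interval, μ = 2.9 × 3 = 8.7 (a 3-day stretch = 3 days).
P(N ≥ 8) = 1 − P(N ≤ 7) ≈ 0.6398.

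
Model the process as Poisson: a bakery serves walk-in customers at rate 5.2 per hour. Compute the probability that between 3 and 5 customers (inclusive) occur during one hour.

With mean μ = 5.2 per hour,
P(3 ≤ N ≤ 5) = Σ_{j=3}^{5} e^(−5.2) · 5.2^j/j! ≈ 0.4721.

0.4721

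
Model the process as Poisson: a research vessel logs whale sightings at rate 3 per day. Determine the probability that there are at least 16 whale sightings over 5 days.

0.4319

Over the interval, μ = 3 × 5 = 15 (5 days).
P(N ≥ 16) = 1 − P(N ≤ 15) = 1 − Σ_{j=0}^{15} e^(−μ) μ^j/j! ≈ 0.4319.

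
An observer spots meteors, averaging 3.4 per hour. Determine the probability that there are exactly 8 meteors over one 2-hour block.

Over the interval, μ = 3.4 × 2 = 6.8 (a 2-hour block = 2 hours).
P(N = 8) = e^(−μ) μ^8/8! = e^(−6.8) · 6.8^8/40320 ≈ 0.1263.

0.1263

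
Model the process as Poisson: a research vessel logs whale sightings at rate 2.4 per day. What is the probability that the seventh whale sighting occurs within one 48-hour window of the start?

Over the interval, μ = 2.4 × 2 = 4.8 (a 48-hour window = 2 days).
The seventh arrival falls in the interval iff at least 7 events occur there: P(S_7 ≤ t) = P(N ≥ 7) = 1 − P(N ≤ 6) ≈ 0.2092.

0.2092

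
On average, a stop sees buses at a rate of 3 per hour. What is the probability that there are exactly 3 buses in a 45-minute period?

Over the interval, μ = 3 × 0.75 = 2.25 (a 45-minute period = 0.75 hours).
P(N = 3) = e^(−μ) μ^3/3! = e^(−2.25) · 2.25^3/6 ≈ 0.2001.

0.2001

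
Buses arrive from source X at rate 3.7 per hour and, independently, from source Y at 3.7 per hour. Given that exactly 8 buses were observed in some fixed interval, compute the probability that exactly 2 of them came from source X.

0.1094

Given the total, each event is independently from source X with probability p = λ_X/(λ_X+λ_Y) = 3.7/7.4 = 0.5000.
So K ~ Binomial(8, 3.7/7.4): P(K = 2) = C(8,2) · (3.7/7.4)^2 · (3.7/7.4)^6 ≈ 0.1094.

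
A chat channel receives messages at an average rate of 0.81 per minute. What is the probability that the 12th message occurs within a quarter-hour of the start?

0.5554

Over the interval, μ = 0.81 × 15 = 12.15 (a quarter-hour = 15 minutes).
The 12th arrival falls in the interval iff at least 12 events occur there: P(S_12 ≤ t) = P(N ≥ 12) = 1 − P(N ≤ 11) ≈ 0.5554.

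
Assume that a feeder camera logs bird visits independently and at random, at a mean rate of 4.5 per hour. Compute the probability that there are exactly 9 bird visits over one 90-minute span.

Over the interval, μ = 4.5 × 1.5 = 6.75 (a 90-minute span = 1.5 hours).
P(N = 9) = e^(−μ) μ^9/9! = e^(−6.75) · 6.75^9/362880 ≈ 0.0939.

0.0939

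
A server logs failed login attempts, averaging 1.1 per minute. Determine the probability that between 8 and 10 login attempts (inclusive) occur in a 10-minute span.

Over the interval, μ = 1.1 × 10 = 11 (a 10-minute span = 10 minutes).
P(8 ≤ N ≤ 10) = Σ_{j=8}^{10} e^(−11) · 11^j/j! ≈ 0.3167.

0.3167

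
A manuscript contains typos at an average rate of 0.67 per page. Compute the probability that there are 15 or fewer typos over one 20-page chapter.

0.7272

Over the interval, μ = 0.67 × 20 = 13.4 (a 20-page chapter = 20 pages).
P(N ≤ 15) = Σ_{j=0}^{15} e^(−μ) μ^j/j! ≈ 0.7272.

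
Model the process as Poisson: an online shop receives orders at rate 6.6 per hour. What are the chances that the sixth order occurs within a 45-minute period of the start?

Over the interval, μ = 6.6 × 0.75 = 4.95 (a 45-minute period = 0.75 hours).
The sixth arrival falls in the interval iff at least 6 events occur there: P(S_6 ≤ t) = P(N ≥ 6) = 1 − P(N ≤ 5) ≈ 0.3753.

0.3753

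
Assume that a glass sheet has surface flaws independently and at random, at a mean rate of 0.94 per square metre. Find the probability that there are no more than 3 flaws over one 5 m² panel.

Over the interval, μ = 0.94 × 5 = 4.7 (a 5 m² panel = 5 square metres).
P(N ≤ 3) = Σ_{j=0}^{3} e^(−μ) μ^j/j! ≈ 0.3097.

0.3097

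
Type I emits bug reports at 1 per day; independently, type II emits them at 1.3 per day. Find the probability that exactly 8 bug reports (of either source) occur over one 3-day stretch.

0.1284

Independent Poisson processes superpose: combined rate λ = 1 + 1.3 = 2.3 per day.
Over the interval, μ = 2.3 × 3 = 6.9 (a 3-day stretch = 3 days).
P(N = 8) = e^(−6.9) · 6.9^8/8! ≈ 0.1284.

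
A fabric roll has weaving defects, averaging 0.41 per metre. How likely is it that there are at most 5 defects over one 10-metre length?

Over the interval, μ = 0.41 × 10 = 4.1 (a 10-metre length = 10 metres).
P(N ≤ 5) = Σ_{j=0}^{5} e^(−μ) μ^j/j! ≈ 0.7693.

0.7693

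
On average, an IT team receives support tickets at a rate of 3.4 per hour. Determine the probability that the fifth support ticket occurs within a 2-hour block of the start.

0.8080

Over the interval, μ = 3.4 × 2 = 6.8 (a 2-hour block = 2 hours).
The fifth arrival falls in the interval iff at least 5 events occur there: P(S_5 ≤ t) = P(N ≥ 5) = 1 − P(N ≤ 4) ≈ 0.8080.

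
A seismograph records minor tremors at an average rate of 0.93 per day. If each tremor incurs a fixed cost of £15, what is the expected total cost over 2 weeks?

E[N] = 0.93 × 14 = 13.02 (2 weeks = 14 days); E[cost] = 13.02 × £15 = £195.3.

£195.3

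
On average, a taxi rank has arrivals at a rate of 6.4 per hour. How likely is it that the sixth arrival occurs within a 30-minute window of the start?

0.1054

Over the interval, μ = 6.4 × 0.5 = 3.2 (a 30-minute window = 0.5 hours).
The sixth arrival falls in the interval iff at least 6 events occur there: P(S_6 ≤ t) = P(N ≥ 6) = 1 − P(N ≤ 5) ≈ 0.1054.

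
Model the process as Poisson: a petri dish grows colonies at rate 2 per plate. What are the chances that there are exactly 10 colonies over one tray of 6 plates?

Over the interval, μ = 2 × 6 = 12 (a tray of 6 plates = 6 plates).
P(N = 10) = e^(−μ) μ^10/10! = e^(−12) · 12^10/3628800 ≈ 0.1048.

0.1048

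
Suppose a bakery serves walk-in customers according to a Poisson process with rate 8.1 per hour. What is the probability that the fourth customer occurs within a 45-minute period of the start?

0.8554

Over the interval, μ = 8.1 × 0.75 = 6.075 (a 45-minute period = 0.75 hours).
The fourth arrival falls in the interval iff at least 4 events occur there: P(S_4 ≤ t) = P(N ≥ 4) = 1 − P(N ≤ 3) ≈ 0.8554.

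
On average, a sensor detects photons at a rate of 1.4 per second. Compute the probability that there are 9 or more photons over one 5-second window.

Over the interval, μ = 1.4 × 5 = 7 (a 5-second window = 5 seconds).
P(N ≥ 9) = 1 − P(N ≤ 8) = 1 − Σ_{j=0}^{8} e^(−μ) μ^j/j! ≈ 0.2709.

0.2709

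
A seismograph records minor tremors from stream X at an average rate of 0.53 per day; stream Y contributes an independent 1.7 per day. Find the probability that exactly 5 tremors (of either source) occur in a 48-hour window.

0.1700

Independent Poisson processes superpose: combined rate λ = 0.53 + 1.7 = 2.23 per day.
Over the interval, μ = 2.23 × 2 = 4.46 (a 48-hour window = 2 days).
P(N = 5) = e^(−4.46) · 4.46^5/5! ≈ 0.1700.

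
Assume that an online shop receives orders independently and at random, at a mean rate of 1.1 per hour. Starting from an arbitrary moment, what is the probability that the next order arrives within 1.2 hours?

Inter-arrival times are exponential with rate λ = 1.1 per hour.
P(T ≤ 1.2) = 1 − e^(−λt) = 1 − e^(−1.1 × 1.2) = 1 − e^(−1.32) ≈ 0.7329.

0.7329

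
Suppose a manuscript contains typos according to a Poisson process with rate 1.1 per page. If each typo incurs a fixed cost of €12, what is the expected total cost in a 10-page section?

€132

E[N] = 1.1 × 10 = 11 (a 10-page section = 10 pages); E[cost] = 11 × €12 = €132.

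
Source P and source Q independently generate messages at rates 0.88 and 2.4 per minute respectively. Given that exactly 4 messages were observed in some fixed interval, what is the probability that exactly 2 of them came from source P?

0.2312

Given the total, each event is independently from source P with probability p = λ_P/(λ_P+λ_Q) = 0.88/3.28 ≈ 0.2683.
So K ~ Binomial(4, 0.88/3.28): P(K = 2) = C(4,2) · (0.88/3.28)^2 · (2.4/3.28)^2 ≈ 0.2312.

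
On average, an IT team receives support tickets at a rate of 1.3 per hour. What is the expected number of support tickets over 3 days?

93.6

E[N] = λt = 1.3 × 72 = 93.6 (3 days = 72 hours).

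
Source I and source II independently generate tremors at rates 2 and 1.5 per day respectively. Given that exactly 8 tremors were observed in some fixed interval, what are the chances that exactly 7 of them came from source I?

Given the total, each event is independently from source I with probability p = λ_I/(λ_I+λ_II) = 2/3.5 ≈ 0.5714.
So K ~ Binomial(8, 2/3.5): P(K = 7) = C(8,7) · (2/3.5)^7 · (1.5/3.5)^1 ≈ 0.0682.

0.0682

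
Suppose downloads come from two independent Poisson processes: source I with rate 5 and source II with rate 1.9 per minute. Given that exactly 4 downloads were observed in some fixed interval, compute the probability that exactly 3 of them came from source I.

0.4191

Given the total, each event is independently from source I with probability p = λ_I/(λ_I+λ_II) = 5/6.9 ≈ 0.7246.
So K ~ Binomial(4, 5/6.9): P(K = 3) = C(4,3) · (5/6.9)^3 · (1.9/6.9)^1 ≈ 0.4191.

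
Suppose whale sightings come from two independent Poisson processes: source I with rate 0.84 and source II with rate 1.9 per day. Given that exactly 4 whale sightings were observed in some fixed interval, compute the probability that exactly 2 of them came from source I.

0.2712

Given the total, each event is independently from source I with probability p = λ_I/(λ_I+λ_II) = 0.84/2.74 ≈ 0.3066.
So K ~ Binomial(4, 0.84/2.74): P(K = 2) = C(4,2) · (0.84/2.74)^2 · (1.9/2.74)^2 ≈ 0.2712.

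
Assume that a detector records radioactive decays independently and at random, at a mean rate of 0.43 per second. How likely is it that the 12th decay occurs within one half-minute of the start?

0.6366

Over the interval, μ = 0.43 × 30 = 12.9 (a half-minute = 30 seconds).
The 12th arrival falls in the interval iff at least 12 events occur there: P(S_12 ≤ t) = P(N ≥ 12) = 1 − P(N ≤ 11) ≈ 0.6366.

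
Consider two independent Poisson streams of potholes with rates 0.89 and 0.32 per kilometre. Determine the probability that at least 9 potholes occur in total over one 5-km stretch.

Independent Poisson processes superpose: combined rate λ = 0.89 + 0.32 = 1.21 per kilometre.
Over the interval, μ = 1.21 × 5 = 6.05 (a 5-km stretch = 5 kilometres).
P(N ≥ 9) = 1 − P(N ≤ 8) ≈ 0.1580.

0.1580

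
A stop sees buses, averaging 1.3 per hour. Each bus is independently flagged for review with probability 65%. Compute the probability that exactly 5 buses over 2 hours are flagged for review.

Thinning: the buses that are flagged for review themselves form a Poisson process with rate 0.65 × 1.3 = 0.845 per hour.
Over the interval, μ = 0.845 × 2 = 1.69 (2 hours).
P(N = 5) = e^(−1.69) · 1.69^5/5! ≈ 0.0212.

0.0212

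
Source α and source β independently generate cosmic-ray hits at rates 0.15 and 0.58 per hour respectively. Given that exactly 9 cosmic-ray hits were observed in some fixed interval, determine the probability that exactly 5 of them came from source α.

0.0184

Given the total, each event is independently from source α with probability p = λ_α/(λ_α+λ_β) = 0.15/0.73 ≈ 0.2055.
So K ~ Binomial(9, 0.15/0.73): P(K = 5) = C(9,5) · (0.15/0.73)^5 · (0.58/0.73)^4 ≈ 0.0184.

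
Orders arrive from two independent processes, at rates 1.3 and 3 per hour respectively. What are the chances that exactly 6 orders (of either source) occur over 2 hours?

Independent Poisson processes superpose: combined rate λ = 1.3 + 3 = 4.3 per hour.
Over the interval, μ = 4.3 × 2 = 8.6 (2 hours).
P(N = 6) = e^(−8.6) · 8.6^6/6! ≈ 0.1034.

0.1034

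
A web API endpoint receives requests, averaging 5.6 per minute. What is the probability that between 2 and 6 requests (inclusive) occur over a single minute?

0.6459

With mean μ = 5.6 per minute,
P(2 ≤ N ≤ 6) = Σ_{j=2}^{6} e^(−5.6) · 5.6^j/j! ≈ 0.6459.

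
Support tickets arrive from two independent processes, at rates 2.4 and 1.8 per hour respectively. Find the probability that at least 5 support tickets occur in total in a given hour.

0.4102

Independent Poisson processes superpose: combined rate λ = 2.4 + 1.8 = 4.2 per hour.
So μ = 4.2.
P(N ≥ 5) = 1 − P(N ≤ 4) ≈ 0.4102.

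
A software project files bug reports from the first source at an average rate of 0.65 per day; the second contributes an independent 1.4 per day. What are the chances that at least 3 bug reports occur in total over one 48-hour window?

0.7762

Independent Poisson processes superpose: combined rate λ = 0.65 + 1.4 = 2.05 per day.
Over the interval, μ = 2.05 × 2 = 4.1 (a 48-hour window = 2 days).
P(N ≥ 3) = 1 − P(N ≤ 2) ≈ 0.7762.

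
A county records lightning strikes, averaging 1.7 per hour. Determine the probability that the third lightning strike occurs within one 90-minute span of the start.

0.4689

Over the interval, μ = 1.7 × 1.5 = 2.55 (a 90-minute span = 1.5 hours).
The third arrival falls in the interval iff at least 3 events occur there: P(S_3 ≤ t) = P(N ≥ 3) = 1 − P(N ≤ 2) ≈ 0.4689.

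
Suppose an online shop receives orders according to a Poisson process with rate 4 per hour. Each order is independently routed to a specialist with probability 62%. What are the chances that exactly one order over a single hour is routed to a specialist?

0.2077

Thinning: the orders that are routed to a specialist themselves form a Poisson process with rate 0.62 × 4 = 2.48 per hour.
So μ = 2.48.
P(N = 1) = e^(−2.48) · 2.48^1/1! ≈ 0.2077.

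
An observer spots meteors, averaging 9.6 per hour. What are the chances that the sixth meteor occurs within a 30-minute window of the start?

Over the interval, μ = 9.6 × 0.5 = 4.8 (a 30-minute window = 0.5 hours).
The sixth arrival falls in the interval iff at least 6 events occur there: P(S_6 ≤ t) = P(N ≥ 6) = 1 − P(N ≤ 5) ≈ 0.3490.

0.3490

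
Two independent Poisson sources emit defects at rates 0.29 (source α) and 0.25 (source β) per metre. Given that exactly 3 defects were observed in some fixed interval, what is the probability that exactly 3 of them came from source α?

0.1549

Given the total, each event is independently from source α with probability p = λ_α/(λ_α+λ_β) = 0.29/0.54 ≈ 0.5370.
So K ~ Binomial(3, 0.29/0.54): P(K = 3) = C(3,3) · (0.29/0.54)^3 · (0.25/0.54)^0 ≈ 0.1549.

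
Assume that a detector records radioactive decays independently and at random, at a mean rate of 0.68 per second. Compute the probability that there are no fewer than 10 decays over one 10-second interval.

Over the interval, μ = 0.68 × 10 = 6.8 (a 10-second interval = 10 seconds).
P(N ≥ 10) = 1 − P(N ≤ 9) = 1 − Σ_{j=0}^{9} e^(−μ) μ^j/j! ≈ 0.1498.

0.1498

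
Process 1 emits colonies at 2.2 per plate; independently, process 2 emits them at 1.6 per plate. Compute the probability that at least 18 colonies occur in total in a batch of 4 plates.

0.2683

Independent Poisson processes superpose: combined rate λ = 2.2 + 1.6 = 3.8 per plate.
Over the interval, μ = 3.8 × 4 = 15.2 (a batch of 4 plates = 4 plates).
P(N ≥ 18) = 1 − P(N ≤ 17) ≈ 0.2683.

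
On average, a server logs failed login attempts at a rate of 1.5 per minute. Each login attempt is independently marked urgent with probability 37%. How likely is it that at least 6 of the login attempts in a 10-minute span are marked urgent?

Thinning: the login attempts that are marked urgent themselves form a Poisson process with rate 0.37 × 1.5 = 0.555 per minute.
Over the interval, μ = 0.555 × 10 = 5.55 (a 10-minute span = 10 minutes).
P(N ≥ 6) = 1 − P(N ≤ 5) ≈ 0.4796.

0.4796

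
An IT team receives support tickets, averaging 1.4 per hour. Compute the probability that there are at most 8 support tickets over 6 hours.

0.5369

Over the interval, μ = 1.4 × 6 = 8.4 (6 hours).
P(N ≤ 8) = Σ_{j=0}^{8} e^(−μ) μ^j/j! ≈ 0.5369.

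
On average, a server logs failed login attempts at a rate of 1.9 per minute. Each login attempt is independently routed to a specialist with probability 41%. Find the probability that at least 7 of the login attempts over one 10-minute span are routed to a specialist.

0.6603

Thinning: the login attempts that are routed to a specialist themselves form a Poisson process with rate 0.41 × 1.9 = 0.779 per minute.
Over the interval, μ = 0.779 × 10 = 7.79 (a 10-minute span = 10 minutes).
P(N ≥ 7) = 1 − P(N ≤ 6) ≈ 0.6603.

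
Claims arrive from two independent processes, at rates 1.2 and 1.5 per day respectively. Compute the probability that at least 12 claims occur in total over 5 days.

0.6955

Independent Poisson processes superpose: combined rate λ = 1.2 + 1.5 = 2.7 per day.
Over the interval, μ = 2.7 × 5 = 13.5 (5 days).
P(N ≥ 12) = 1 − P(N ≤ 11) ≈ 0.6955.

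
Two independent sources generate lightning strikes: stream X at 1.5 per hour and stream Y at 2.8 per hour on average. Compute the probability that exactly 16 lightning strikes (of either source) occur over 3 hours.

Independent Poisson processes superpose: combined rate λ = 1.5 + 2.8 = 4.3 per hour.
Over the interval, μ = 4.3 × 3 = 12.9 (3 hours).
P(N = 16) = e^(−12.9) · 12.9^16/16! ≈ 0.0702.

0.0702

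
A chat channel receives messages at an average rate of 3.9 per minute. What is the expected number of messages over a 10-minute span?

39

E[N] = λt = 3.9 × 10 = 39 (a 10-minute span = 10 minutes).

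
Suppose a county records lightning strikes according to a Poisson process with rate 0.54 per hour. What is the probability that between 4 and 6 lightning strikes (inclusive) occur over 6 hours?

0.3593

Over the interval, μ = 0.54 × 6 = 3.24 (6 hours).
P(4 ≤ N ≤ 6) = Σ_{j=4}^{6} e^(−3.24) · 3.24^j/j! ≈ 0.3593.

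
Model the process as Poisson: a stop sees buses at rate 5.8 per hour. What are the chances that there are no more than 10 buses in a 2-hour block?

0.3905

Over the interval, μ = 5.8 × 2 = 11.6 (a 2-hour block = 2 hours).
P(N ≤ 10) = Σ_{j=0}^{10} e^(−μ) μ^j/j! ≈ 0.3905.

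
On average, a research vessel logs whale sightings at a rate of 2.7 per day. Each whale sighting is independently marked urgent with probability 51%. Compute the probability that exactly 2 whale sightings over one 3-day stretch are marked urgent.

Thinning: the whale sightings that are marked urgent themselves form a Poisson process with rate 0.51 × 2.7 = 1.377 per day.
Over the interval, μ = 1.377 × 3 = 4.131 (a 3-day stretch = 3 days).
P(N = 2) = e^(−4.131) · 4.131^2/2! ≈ 0.1371.

0.1371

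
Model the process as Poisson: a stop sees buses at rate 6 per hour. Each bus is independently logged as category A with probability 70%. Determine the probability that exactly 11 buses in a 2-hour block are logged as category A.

0.0828

Thinning: the buses that are logged as category A themselves form a Poisson process with rate 0.7 × 6 = 4.2 per hour.
Over the interval, μ = 4.2 × 2 = 8.4 (a 2-hour block = 2 hours).
P(N = 11) = e^(−8.4) · 8.4^11/11! ≈ 0.0828.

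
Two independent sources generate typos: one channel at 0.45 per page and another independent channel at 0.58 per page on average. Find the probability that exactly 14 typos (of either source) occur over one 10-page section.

Independent Poisson processes superpose: combined rate λ = 0.45 + 0.58 = 1.03 per page.
Over the interval, μ = 1.03 × 10 = 10.3 (a 10-page section = 10 pages).
P(N = 14) = e^(−10.3) · 10.3^14/14! ≈ 0.0584.

0.0584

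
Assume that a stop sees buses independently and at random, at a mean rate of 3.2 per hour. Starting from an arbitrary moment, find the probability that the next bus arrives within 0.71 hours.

0.8969

Inter-arrival times are exponential with rate λ = 3.2 per hour.
P(T ≤ 0.71) = 1 − e^(−λt) = 1 − e^(−3.2 × 0.71) = 1 − e^(−2.272) ≈ 0.8969.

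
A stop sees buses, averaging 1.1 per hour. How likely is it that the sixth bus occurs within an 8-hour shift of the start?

0.8716

Over the interval, μ = 1.1 × 8 = 8.8 (an 8-hour shift = 8 hours).
The sixth arrival falls in the interval iff at least 6 events occur there: P(S_6 ≤ t) = P(N ≥ 6) = 1 − P(N ≤ 5) ≈ 0.8716.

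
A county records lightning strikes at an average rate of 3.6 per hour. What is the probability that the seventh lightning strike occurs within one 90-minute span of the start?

0.2983

Over the interval, μ = 3.6 × 1.5 = 5.4 (a 90-minute span = 1.5 hours).
The seventh arrival falls in the interval iff at least 7 events occur there: P(S_7 ≤ t) = P(N ≥ 7) = 1 − P(N ≤ 6) ≈ 0.2983.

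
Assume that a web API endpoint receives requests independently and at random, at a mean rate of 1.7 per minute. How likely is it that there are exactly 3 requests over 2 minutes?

0.2186

Over the interval, μ = 1.7 × 2 = 3.4 (2 minutes).
P(N = 3) = e^(−μ) μ^3/3! = e^(−3.4) · 3.4^3/6 ≈ 0.2186.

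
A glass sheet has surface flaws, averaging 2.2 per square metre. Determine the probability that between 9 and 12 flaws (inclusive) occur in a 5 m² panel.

Over the interval, μ = 2.2 × 5 = 11 (a 5 m² panel = 5 square metres).
P(9 ≤ N ≤ 12) = Σ_{j=9}^{12} e^(−11) · 11^j/j! ≈ 0.4567.

0.4567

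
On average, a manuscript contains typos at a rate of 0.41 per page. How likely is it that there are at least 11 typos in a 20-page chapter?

0.2045

Over the interval, μ = 0.41 × 20 = 8.2 (a 20-page chapter = 20 pages).
P(N ≥ 11) = 1 − P(N ≤ 10) = 1 − Σ_{j=0}^{10} e^(−μ) μ^j/j! ≈ 0.2045.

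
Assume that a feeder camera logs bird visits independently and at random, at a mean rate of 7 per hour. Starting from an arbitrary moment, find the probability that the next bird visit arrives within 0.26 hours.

0.8380

Inter-arrival times are exponential with rate λ = 7 per hour.
P(T ≤ 0.26) = 1 − e^(−λt) = 1 − e^(−7 × 0.26) = 1 − e^(−1.82) ≈ 0.8380.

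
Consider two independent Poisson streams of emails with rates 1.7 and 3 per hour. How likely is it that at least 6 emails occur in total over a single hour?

0.3316

Independent Poisson processes superpose: combined rate λ = 1.7 + 3 = 4.7 per hour.
So μ = 4.7.
P(N ≥ 6) = 1 − P(N ≤ 5) ≈ 0.3316.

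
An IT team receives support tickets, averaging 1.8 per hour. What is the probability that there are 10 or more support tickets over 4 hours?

Over the interval, μ = 1.8 × 4 = 7.2 (4 hours).
P(N ≥ 10) = 1 − P(N ≤ 9) = 1 − Σ_{j=0}^{9} e^(−μ) μ^j/j! ≈ 0.1904.

0.1904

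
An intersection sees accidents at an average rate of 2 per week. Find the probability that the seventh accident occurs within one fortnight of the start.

0.1107

Over the interval, μ = 2 × 2 = 4 (a fortnight = 2 weeks).
The seventh arrival falls in the interval iff at least 7 events occur there: P(S_7 ≤ t) = P(N ≥ 7) = 1 − P(N ≤ 6) ≈ 0.1107.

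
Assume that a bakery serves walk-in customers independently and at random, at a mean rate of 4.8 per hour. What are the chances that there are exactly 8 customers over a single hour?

0.0575

With mean μ = 4.8 per hour,
P(N = 8) = e^(−μ) μ^8/8! = e^(−4.8) · 4.8^8/40320 ≈ 0.0575.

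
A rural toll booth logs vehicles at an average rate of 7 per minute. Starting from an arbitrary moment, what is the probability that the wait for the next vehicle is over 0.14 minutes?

0.3753

The wait for the next event is exponential with rate λ = 7 per minute.
P(T > 0.14) = e^(−λt) = e^(−7 × 0.14) = e^(−0.98) ≈ 0.3753.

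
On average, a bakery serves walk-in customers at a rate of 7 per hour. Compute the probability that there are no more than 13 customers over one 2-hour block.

0.4644

Over the interval, μ = 7 × 2 = 14 (a 2-hour block = 2 hours).
P(N ≤ 13) = Σ_{j=0}^{13} e^(−μ) μ^j/j! ≈ 0.4644.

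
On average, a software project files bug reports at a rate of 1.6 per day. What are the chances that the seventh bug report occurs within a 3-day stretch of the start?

0.2092

Over the interval, μ = 1.6 × 3 = 4.8 (a 3-day stretch = 3 days).
The seventh arrival falls in the interval iff at least 7 events occur there: P(S_7 ≤ t) = P(N ≥ 7) = 1 − P(N ≤ 6) ≈ 0.2092.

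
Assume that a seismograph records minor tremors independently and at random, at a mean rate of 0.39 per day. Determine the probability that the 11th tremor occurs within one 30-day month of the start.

Over the interval, μ = 0.39 × 30 = 11.7 (a 30-day month = 30 days).
The 11th arrival falls in the interval iff at least 11 events occur there: P(S_11 ≤ t) = P(N ≥ 11) = 1 − P(N ≤ 10) ≈ 0.6206.

0.6206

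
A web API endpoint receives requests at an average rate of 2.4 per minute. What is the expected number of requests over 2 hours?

E[N] = λt = 2.4 × 120 = 288 (2 hours = 120 minutes).

288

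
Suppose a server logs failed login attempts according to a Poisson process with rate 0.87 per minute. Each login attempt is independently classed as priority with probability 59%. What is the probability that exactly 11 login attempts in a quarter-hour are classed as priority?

0.0640

Thinning: the login attempts that are classed as priority themselves form a Poisson process with rate 0.59 × 0.87 = 0.5133 per minute.
Over the interval, μ = 0.5133 × 15 = 7.6995 (a quarter-hour = 15 minutes).
P(N = 11) = e^(−7.6995) · 7.6995^11/11! ≈ 0.0640.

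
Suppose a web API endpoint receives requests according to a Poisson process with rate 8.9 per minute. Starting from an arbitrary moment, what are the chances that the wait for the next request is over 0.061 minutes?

0.5811

The wait for the next event is exponential with rate λ = 8.9 per minute.
P(T > 0.061) = e^(−λt) = e^(−8.9 × 0.061) = e^(−0.5429) ≈ 0.5811.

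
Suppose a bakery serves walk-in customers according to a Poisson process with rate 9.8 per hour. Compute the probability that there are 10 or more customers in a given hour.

0.5168

With mean μ = 9.8 per hour,
P(N ≥ 10) = 1 − P(N ≤ 9) = 1 − Σ_{j=0}^{9} e^(−μ) μ^j/j! ≈ 0.5168.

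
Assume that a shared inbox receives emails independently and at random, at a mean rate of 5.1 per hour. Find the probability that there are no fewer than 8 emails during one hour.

0.1440

With mean μ = 5.1 per hour,
P(N ≥ 8) = 1 − P(N ≤ 7) = 1 − Σ_{j=0}^{7} e^(−μ) μ^j/j! ≈ 0.1440.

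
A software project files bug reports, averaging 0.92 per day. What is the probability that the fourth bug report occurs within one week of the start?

0.8840

Over the interval, μ = 0.92 × 7 = 6.44 (a week = 7 days).
The fourth arrival falls in the interval iff at least 4 events occur there: P(S_4 ≤ t) = P(N ≥ 4) = 1 − P(N ≤ 3) ≈ 0.8840.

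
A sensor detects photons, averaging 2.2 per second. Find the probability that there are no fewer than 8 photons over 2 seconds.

0.0786

Over the interval, μ = 2.2 × 2 = 4.4 (2 seconds).
P(N ≥ 8) = 1 − P(N ≤ 7) = 1 − Σ_{j=0}^{7} e^(−μ) μ^j/j! ≈ 0.0786.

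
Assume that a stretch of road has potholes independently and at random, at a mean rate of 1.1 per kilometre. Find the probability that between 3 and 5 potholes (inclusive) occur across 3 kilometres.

Over the interval, μ = 1.1 × 3 = 3.3 (3 kilometres).
P(3 ≤ N ≤ 5) = Σ_{j=3}^{5} e^(−3.3) · 3.3^j/j! ≈ 0.5235.

0.5235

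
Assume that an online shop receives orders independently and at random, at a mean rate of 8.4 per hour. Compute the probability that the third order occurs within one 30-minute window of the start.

0.7898

Over the interval, μ = 8.4 × 0.5 = 4.2 (a 30-minute window = 0.5 hours).
The third arrival falls in the interval iff at least 3 events occur there: P(S_3 ≤ t) = P(N ≥ 3) = 1 − P(N ≤ 2) ≈ 0.7898.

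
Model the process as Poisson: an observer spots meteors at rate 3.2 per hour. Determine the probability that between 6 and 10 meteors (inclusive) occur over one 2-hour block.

Over the interval, μ = 3.2 × 2 = 6.4 (a 2-hour block = 2 hours).
P(6 ≤ N ≤ 10) = Σ_{j=6}^{10} e^(−6.4) · 6.4^j/j! ≈ 0.5548.

0.5548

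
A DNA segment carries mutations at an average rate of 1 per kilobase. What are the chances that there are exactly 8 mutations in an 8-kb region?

0.1396

Over the interval, μ = 1 × 8 = 8 (an 8-kb region = 8 kilobases).
P(N = 8) = e^(−μ) μ^8/8! = e^(−8) · 8^8/40320 ≈ 0.1396.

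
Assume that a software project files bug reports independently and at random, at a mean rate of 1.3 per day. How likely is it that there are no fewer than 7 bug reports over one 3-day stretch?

Over the interval, μ = 1.3 × 3 = 3.9 (a 3-day stretch = 3 days).
P(N ≥ 7) = 1 − P(N ≤ 6) = 1 − Σ_{j=0}^{6} e^(−μ) μ^j/j! ≈ 0.1005.

0.1005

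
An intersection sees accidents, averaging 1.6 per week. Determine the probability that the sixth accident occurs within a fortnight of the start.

0.1054

Over the interval, μ = 1.6 × 2 = 3.2 (a fortnight = 2 weeks).
The sixth arrival falls in the interval iff at least 6 events occur there: P(S_6 ≤ t) = P(N ≥ 6) = 1 − P(N ≤ 5) ≈ 0.1054.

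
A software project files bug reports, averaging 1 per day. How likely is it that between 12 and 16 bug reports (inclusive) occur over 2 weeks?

Over the interval, μ = 1 × 14 = 14 (2 weeks = 14 days).
P(12 ≤ N ≤ 16) = Σ_{j=12}^{16} e^(−14) · 14^j/j! ≈ 0.4959.

0.4959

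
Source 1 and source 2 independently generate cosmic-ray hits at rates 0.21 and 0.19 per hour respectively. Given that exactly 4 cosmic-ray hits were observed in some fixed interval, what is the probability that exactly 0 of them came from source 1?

0.0509

Given the total, each event is independently from source 1 with probability p = λ_1/(λ_1+λ_2) = 0.21/0.4 = 0.5250.
So K ~ Binomial(4, 0.21/0.4): P(K = 0) = C(4,0) · (0.21/0.4)^0 · (0.19/0.4)^4 ≈ 0.0509.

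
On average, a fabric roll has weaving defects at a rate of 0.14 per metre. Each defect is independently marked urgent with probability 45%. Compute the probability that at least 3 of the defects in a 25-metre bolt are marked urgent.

0.2102

Thinning: the defects that are marked urgent themselves form a Poisson process with rate 0.45 × 0.14 = 0.063 per metre.
Over the interval, μ = 0.063 × 25 = 1.575 (a 25-metre bolt = 25 metres).
P(N ≥ 3) = 1 − P(N ≤ 2) ≈ 0.2102.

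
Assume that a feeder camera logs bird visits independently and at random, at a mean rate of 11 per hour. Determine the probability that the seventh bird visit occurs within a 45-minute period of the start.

Over the interval, μ = 11 × 0.75 = 8.25 (a 45-minute period = 0.75 hours).
The seventh arrival falls in the interval iff at least 7 events occur there: P(S_7 ≤ t) = P(N ≥ 7) = 1 − P(N ≤ 6) ≈ 0.7162.

0.7162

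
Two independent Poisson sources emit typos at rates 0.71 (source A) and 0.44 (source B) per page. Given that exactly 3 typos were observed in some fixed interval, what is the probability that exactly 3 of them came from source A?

Given the total, each event is independently from source A with probability p = λ_A/(λ_A+λ_B) = 0.71/1.15 ≈ 0.6174.
So K ~ Binomial(3, 0.71/1.15): P(K = 3) = C(3,3) · (0.71/1.15)^3 · (0.44/1.15)^0 ≈ 0.2353.

0.2353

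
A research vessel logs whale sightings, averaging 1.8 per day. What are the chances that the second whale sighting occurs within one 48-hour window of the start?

0.8743

Over the interval, μ = 1.8 × 2 = 3.6 (a 48-hour window = 2 days).
The second arrival falls in the interval iff at least 2 events occur there: P(S_2 ≤ t) = P(N ≥ 2) = 1 − P(N ≤ 1) ≈ 0.8743.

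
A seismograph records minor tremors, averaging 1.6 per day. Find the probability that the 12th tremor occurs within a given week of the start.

Over the interval, μ = 1.6 × 7 = 11.2 (a week = 7 days).
The 12th arrival falls in the interval iff at least 12 events occur there: P(S_12 ≤ t) = P(N ≥ 12) = 1 − P(N ≤ 11) ≈ 0.4446.

0.4446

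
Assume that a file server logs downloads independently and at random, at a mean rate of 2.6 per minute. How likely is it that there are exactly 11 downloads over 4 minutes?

0.1174

Over the interval, μ = 2.6 × 4 = 10.4 (4 minutes).
P(N = 11) = e^(−μ) μ^11/11! = e^(−10.4) · 10.4^11/39916800 ≈ 0.1174.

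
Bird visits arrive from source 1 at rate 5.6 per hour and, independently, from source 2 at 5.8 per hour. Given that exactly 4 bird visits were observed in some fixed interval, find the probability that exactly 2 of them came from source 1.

Given the total, each event is independently from source 1 with probability p = λ_1/(λ_1+λ_2) = 5.6/11.4 ≈ 0.4912.
So K ~ Binomial(4, 5.6/11.4): P(K = 2) = C(4,2) · (5.6/11.4)^2 · (5.8/11.4)^2 ≈ 0.3748.

0.3748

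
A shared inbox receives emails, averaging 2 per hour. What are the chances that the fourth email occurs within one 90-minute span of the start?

Over the interval, μ = 2 × 1.5 = 3 (a 90-minute span = 1.5 hours).
The fourth arrival falls in the interval iff at least 4 events occur there: P(S_4 ≤ t) = P(N ≥ 4) = 1 − P(N ≤ 3) ≈ 0.3528.

0.3528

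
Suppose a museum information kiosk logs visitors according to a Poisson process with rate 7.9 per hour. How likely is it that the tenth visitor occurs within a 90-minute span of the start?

0.7443

Over the interval, μ = 7.9 × 1.5 = 11.85 (a 90-minute span = 1.5 hours).
The tenth arrival falls in the interval iff at least 10 events occur there: P(S_10 ≤ t) = P(N ≥ 10) = 1 − P(N ≤ 9) ≈ 0.7443.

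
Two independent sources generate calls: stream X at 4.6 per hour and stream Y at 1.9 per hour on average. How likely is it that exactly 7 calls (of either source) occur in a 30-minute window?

0.0295

Independent Poisson processes superpose: combined rate λ = 4.6 + 1.9 = 6.5 per hour.
Over the interval, μ = 6.5 × 0.5 = 3.25 (a 30-minute window = 0.5 hours).
P(N = 7) = e^(−3.25) · 3.25^7/7! ≈ 0.0295.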